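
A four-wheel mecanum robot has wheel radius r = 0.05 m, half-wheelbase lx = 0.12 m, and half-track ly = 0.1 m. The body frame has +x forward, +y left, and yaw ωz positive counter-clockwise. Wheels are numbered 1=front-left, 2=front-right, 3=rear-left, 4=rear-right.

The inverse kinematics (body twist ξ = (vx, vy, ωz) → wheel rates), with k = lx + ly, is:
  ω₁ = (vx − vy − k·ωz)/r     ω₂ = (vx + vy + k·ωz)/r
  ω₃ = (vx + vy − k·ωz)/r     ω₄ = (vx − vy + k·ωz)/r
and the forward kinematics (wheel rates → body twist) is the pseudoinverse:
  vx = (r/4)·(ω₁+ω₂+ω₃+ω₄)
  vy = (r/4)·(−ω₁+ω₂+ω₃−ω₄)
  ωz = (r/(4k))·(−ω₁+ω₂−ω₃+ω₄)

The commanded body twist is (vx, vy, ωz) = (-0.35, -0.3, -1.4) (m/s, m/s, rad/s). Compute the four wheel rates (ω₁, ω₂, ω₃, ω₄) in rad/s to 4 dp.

(5.1600, -19.1600, -6.8400, -7.1600)

k = lx + ly = 0.12 + 0.1 = 0.2200;  k·ωz = 0.2200·-1.4 = -0.3080
ω₁ (FL) = (vx − vy − k·ωz)/r = 0.2580/0.05 = 5.1600
ω₂ (FR) = (vx + vy + k·ωz)/r = -0.9580/0.05 = -19.1600
ω₃ (RL) = (vx + vy − k·ωz)/r = -0.3420/0.05 = -6.8400
ω₄ (RR) = (vx − vy + k·ωz)/r = -0.3580/0.05 = -7.1600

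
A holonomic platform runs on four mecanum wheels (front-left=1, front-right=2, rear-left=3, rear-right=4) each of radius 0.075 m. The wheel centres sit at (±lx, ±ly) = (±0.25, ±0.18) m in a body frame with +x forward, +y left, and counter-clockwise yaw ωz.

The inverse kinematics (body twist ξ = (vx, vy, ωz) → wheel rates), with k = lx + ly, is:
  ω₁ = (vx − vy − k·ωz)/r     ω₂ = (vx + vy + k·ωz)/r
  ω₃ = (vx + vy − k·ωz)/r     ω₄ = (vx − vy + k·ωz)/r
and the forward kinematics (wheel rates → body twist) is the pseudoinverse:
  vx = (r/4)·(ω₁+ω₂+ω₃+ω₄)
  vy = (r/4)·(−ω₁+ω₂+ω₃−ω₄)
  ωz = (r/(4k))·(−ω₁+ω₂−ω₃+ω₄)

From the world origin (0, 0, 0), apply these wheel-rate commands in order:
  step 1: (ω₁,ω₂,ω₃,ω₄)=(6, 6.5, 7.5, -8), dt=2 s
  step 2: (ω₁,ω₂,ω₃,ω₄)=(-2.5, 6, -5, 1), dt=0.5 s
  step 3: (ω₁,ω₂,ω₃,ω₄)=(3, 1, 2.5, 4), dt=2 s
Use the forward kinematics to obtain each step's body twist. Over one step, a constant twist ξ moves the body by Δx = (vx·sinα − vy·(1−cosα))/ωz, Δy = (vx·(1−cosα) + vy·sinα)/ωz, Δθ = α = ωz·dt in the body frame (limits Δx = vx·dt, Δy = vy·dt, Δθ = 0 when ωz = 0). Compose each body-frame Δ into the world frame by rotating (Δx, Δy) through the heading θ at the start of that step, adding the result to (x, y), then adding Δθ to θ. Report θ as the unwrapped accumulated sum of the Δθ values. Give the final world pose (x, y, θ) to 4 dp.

step 1: ξ=(vx,vy,ωz)=(0.2250, 0.3000, -0.6541), dt=2.0 → body Δ=(0.6718, 0.1883, -1.3081) → world pose (0.6718, 0.1883, -1.3081)
step 2: ξ=(vx,vy,ωz)=(-0.0094, 0.0469, 0.6323), dt=0.5 → body Δ=(-0.0083, 0.0223, 0.3161) → world pose (0.6912, 0.2020, -0.9920)
step 3: ξ=(vx,vy,ωz)=(0.1969, -0.0656, -0.0218), dt=2.0 → body Δ=(0.3908, -0.1398, -0.0436) → world pose (0.7879, -0.2015, -1.0356)

(0.7879, -0.2015, -1.0356)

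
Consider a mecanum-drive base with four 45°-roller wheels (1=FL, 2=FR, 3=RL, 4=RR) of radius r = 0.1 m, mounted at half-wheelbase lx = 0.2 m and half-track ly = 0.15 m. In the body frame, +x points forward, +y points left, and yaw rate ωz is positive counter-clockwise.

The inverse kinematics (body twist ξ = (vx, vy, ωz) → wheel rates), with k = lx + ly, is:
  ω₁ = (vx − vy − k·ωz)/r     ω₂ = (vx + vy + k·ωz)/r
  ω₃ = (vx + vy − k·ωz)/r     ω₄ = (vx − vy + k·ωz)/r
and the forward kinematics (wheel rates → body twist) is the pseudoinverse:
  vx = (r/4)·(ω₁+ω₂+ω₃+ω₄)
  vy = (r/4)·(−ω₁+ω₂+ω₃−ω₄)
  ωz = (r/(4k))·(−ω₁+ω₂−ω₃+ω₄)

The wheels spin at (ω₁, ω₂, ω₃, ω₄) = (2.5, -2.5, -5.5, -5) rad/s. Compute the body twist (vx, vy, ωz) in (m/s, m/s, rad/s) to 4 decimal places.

k = lx + ly = 0.2 + 0.15 = 0.3500
ω₁+ω₂+ω₃+ω₄ = -10.5000  →  vx = (0.1/4)·-10.5000 = -0.2625
−ω₁+ω₂+ω₃−ω₄ = -5.5000  →  vy = (0.1/4)·-5.5000 = -0.1375
−ω₁+ω₂−ω₃+ω₄ = -4.5000  →  ωz = (0.1/1.4000)·-4.5000 = -0.3214

(-0.2625, -0.1375, -0.3214)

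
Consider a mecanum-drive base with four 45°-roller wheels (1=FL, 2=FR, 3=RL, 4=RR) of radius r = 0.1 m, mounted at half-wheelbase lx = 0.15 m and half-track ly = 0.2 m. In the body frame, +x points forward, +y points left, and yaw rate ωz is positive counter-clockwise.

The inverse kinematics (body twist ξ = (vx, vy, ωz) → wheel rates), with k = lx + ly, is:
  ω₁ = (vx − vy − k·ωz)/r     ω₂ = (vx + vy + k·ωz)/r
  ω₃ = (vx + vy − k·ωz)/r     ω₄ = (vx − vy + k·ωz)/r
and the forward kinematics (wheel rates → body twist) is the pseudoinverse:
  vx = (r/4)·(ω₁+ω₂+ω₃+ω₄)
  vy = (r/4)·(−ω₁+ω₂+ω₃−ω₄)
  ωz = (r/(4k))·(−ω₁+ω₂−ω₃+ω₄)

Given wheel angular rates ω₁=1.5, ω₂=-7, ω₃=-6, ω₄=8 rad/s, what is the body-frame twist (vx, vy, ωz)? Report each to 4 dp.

k = lx + ly = 0.15 + 0.2 = 0.3500
ω₁+ω₂+ω₃+ω₄ = -3.5000  →  vx = (0.1/4)·-3.5000 = -0.0875
−ω₁+ω₂+ω₃−ω₄ = -22.5000  →  vy = (0.1/4)·-22.5000 = -0.5625
−ω₁+ω₂−ω₃+ω₄ = 5.5000  →  ωz = (0.1/1.4000)·5.5000 = 0.3929

(-0.0875, -0.5625, 0.3929)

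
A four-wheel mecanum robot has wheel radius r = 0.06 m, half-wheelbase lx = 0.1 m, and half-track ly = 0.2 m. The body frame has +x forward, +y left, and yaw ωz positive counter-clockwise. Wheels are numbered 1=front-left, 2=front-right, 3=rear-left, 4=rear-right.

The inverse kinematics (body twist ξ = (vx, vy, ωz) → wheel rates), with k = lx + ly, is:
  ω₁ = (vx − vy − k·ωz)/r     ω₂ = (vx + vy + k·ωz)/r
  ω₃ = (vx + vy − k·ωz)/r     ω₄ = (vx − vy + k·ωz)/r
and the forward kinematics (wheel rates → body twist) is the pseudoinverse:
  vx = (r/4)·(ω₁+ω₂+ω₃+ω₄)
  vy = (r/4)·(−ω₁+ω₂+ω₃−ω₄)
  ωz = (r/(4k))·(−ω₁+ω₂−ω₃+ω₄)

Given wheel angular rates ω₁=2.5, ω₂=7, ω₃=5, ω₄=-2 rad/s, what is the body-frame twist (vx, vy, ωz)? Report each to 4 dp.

k = lx + ly = 0.1 + 0.2 = 0.3000
ω₁+ω₂+ω₃+ω₄ = 12.5000  →  vx = (0.06/4)·12.5000 = 0.1875
−ω₁+ω₂+ω₃−ω₄ = 11.5000  →  vy = (0.06/4)·11.5000 = 0.1725
−ω₁+ω₂−ω₃+ω₄ = -2.5000  →  ωz = (0.06/1.2000)·-2.5000 = -0.1250

(0.1875, 0.1725, -0.1250)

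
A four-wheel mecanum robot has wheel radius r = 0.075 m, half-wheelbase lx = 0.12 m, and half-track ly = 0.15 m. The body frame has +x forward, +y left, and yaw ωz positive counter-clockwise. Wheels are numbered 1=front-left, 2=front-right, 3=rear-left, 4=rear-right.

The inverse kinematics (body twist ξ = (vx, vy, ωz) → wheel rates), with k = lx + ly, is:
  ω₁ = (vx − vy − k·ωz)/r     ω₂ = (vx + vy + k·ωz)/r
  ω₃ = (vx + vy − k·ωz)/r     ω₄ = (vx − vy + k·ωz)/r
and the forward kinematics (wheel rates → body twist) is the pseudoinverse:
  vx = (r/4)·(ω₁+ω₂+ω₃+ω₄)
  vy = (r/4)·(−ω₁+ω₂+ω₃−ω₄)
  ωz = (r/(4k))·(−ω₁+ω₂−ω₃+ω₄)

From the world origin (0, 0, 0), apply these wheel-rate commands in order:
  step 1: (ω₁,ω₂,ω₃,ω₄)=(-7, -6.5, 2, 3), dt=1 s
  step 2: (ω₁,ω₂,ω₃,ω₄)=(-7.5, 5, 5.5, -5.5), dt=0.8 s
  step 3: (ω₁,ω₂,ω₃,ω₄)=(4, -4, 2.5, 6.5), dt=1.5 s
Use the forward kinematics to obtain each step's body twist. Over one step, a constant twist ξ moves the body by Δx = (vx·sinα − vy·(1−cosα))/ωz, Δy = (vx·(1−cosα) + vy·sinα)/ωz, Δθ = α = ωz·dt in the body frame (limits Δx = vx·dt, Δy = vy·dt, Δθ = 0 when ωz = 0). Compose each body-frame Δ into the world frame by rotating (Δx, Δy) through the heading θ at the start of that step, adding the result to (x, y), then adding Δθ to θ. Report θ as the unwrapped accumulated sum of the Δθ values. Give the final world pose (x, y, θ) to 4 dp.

(-0.0026, -0.0147, -0.2292)

step 1: ξ=(vx,vy,ωz)=(-0.1594, -0.0094, 0.1042), dt=1.0 → body Δ=(-0.1586, -0.0177, 0.1042) → world pose (-0.1586, -0.0177, 0.1042)
step 2: ξ=(vx,vy,ωz)=(-0.0469, 0.4406, 0.1042), dt=0.8 → body Δ=(-0.0521, 0.3505, 0.0833) → world pose (-0.2469, 0.3256, 0.1875)
step 3: ξ=(vx,vy,ωz)=(0.1688, -0.2250, -0.2778), dt=1.5 → body Δ=(0.1766, -0.3798, -0.4167) → world pose (-0.0026, -0.0147, -0.2292)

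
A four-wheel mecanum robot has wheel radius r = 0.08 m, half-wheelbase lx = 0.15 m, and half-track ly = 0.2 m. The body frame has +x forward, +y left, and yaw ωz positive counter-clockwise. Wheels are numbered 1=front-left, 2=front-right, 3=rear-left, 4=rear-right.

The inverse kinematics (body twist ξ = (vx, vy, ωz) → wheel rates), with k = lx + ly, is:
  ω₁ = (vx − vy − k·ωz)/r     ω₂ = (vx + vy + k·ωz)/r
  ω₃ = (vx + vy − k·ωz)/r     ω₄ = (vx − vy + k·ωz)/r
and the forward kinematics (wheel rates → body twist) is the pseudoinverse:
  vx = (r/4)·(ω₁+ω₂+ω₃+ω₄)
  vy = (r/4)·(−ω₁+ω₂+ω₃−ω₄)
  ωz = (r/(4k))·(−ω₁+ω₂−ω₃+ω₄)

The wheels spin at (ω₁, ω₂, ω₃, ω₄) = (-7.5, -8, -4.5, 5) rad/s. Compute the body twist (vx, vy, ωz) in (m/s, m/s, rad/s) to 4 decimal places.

k = lx + ly = 0.15 + 0.2 = 0.3500
ω₁+ω₂+ω₃+ω₄ = -15.0000  →  vx = (0.08/4)·-15.0000 = -0.3000
−ω₁+ω₂+ω₃−ω₄ = -10.0000  →  vy = (0.08/4)·-10.0000 = -0.2000
−ω₁+ω₂−ω₃+ω₄ = 9.0000  →  ωz = (0.08/1.4000)·9.0000 = 0.5143

(-0.3000, -0.2000, 0.5143)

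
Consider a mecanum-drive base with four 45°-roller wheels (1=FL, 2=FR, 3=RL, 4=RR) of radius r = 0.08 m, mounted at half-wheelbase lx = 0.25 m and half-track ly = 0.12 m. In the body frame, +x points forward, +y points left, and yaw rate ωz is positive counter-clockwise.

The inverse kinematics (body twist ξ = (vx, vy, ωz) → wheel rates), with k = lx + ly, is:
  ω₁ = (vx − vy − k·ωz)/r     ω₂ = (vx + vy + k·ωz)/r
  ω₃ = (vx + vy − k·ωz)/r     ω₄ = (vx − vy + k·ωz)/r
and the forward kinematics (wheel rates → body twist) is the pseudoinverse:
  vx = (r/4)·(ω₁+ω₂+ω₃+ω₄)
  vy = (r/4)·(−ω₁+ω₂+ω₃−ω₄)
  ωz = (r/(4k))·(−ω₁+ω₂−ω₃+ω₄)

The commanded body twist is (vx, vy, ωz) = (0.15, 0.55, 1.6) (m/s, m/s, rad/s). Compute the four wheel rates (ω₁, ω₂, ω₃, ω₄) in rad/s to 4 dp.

k = lx + ly = 0.25 + 0.12 = 0.3700;  k·ωz = 0.3700·1.6 = 0.5920
ω₁ (FL) = (vx − vy − k·ωz)/r = -0.9920/0.08 = -12.4000
ω₂ (FR) = (vx + vy + k·ωz)/r = 1.2920/0.08 = 16.1500
ω₃ (RL) = (vx + vy − k·ωz)/r = 0.1080/0.08 = 1.3500
ω₄ (RR) = (vx − vy + k·ωz)/r = 0.1920/0.08 = 2.4000

(-12.4000, 16.1500, 1.3500, 2.4000)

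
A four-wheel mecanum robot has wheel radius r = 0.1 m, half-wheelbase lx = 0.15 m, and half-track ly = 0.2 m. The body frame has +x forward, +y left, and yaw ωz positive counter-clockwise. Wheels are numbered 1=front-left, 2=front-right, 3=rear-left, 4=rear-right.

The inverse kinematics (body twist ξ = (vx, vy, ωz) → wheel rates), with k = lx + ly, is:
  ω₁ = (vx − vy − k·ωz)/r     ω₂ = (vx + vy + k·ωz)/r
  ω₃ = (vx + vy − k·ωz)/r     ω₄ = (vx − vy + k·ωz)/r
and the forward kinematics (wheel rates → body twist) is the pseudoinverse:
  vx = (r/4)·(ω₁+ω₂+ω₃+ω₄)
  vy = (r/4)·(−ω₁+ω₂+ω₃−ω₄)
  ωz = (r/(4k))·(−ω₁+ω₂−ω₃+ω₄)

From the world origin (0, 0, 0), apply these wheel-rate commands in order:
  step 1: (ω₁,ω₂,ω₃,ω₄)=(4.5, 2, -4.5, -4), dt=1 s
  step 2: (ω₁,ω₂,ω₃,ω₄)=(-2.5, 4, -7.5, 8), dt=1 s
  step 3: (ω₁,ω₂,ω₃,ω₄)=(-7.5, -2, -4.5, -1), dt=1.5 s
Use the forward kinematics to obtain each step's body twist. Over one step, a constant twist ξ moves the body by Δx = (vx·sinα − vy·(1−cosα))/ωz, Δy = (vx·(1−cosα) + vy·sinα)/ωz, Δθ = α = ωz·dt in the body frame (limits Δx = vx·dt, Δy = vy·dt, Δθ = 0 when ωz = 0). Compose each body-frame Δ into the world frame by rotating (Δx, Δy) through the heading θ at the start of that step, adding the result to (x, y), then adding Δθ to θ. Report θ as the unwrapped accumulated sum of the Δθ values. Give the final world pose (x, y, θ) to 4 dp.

step 1: ξ=(vx,vy,ωz)=(-0.0500, -0.0750, -0.1429), dt=1.0 → body Δ=(-0.0552, -0.0712, -0.1429) → world pose (-0.0552, -0.0712, -0.1429)
step 2: ξ=(vx,vy,ωz)=(0.0500, -0.2250, 1.5714), dt=1.0 → body Δ=(0.1751, -0.1113, 1.5714) → world pose (0.1023, -0.2063, 1.4286)
step 3: ξ=(vx,vy,ωz)=(-0.3750, 0.0500, 0.6429), dt=1.5 → body Δ=(-0.5127, -0.1869, 0.9643) → world pose (0.2146, -0.7404, 2.3929)

(0.2146, -0.7404, 2.3929)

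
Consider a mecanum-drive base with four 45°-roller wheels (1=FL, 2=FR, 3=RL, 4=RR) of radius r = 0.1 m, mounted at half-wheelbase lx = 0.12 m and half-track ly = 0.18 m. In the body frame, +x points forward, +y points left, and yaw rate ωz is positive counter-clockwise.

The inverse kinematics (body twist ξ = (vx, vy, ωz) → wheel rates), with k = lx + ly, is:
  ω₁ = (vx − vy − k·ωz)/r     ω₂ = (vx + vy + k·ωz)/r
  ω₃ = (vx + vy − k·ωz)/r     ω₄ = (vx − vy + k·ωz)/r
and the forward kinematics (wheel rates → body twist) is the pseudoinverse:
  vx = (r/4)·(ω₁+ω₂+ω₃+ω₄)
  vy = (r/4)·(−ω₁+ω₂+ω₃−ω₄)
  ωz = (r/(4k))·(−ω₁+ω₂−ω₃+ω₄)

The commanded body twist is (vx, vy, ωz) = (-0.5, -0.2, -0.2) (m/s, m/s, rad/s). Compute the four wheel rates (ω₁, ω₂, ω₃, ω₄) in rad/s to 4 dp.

(-2.4000, -7.6000, -6.4000, -3.6000)

k = lx + ly = 0.12 + 0.18 = 0.3000;  k·ωz = 0.3000·-0.2 = -0.0600
ω₁ (FL) = (vx − vy − k·ωz)/r = -0.2400/0.1 = -2.4000
ω₂ (FR) = (vx + vy + k·ωz)/r = -0.7600/0.1 = -7.6000
ω₃ (RL) = (vx + vy − k·ωz)/r = -0.6400/0.1 = -6.4000
ω₄ (RR) = (vx − vy + k·ωz)/r = -0.3600/0.1 = -3.6000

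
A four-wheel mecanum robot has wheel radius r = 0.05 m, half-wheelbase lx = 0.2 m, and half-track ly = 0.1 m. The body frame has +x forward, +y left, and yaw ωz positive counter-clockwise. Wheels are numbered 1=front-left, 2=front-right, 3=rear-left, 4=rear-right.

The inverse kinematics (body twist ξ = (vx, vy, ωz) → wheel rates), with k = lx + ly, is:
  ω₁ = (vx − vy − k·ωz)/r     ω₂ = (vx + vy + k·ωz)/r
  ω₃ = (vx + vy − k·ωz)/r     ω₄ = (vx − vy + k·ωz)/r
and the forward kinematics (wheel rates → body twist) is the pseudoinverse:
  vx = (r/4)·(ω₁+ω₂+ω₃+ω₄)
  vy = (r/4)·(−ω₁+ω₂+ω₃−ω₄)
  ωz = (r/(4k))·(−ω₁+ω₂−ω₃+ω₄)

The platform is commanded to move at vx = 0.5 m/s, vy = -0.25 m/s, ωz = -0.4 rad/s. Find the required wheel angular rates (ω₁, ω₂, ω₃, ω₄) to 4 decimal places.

(17.4000, 2.6000, 7.4000, 12.6000)

k = lx + ly = 0.2 + 0.1 = 0.3000;  k·ωz = 0.3000·-0.4 = -0.1200
ω₁ (FL) = (vx − vy − k·ωz)/r = 0.8700/0.05 = 17.4000
ω₂ (FR) = (vx + vy + k·ωz)/r = 0.1300/0.05 = 2.6000
ω₃ (RL) = (vx + vy − k·ωz)/r = 0.3700/0.05 = 7.4000
ω₄ (RR) = (vx − vy + k·ωz)/r = 0.6300/0.05 = 12.6000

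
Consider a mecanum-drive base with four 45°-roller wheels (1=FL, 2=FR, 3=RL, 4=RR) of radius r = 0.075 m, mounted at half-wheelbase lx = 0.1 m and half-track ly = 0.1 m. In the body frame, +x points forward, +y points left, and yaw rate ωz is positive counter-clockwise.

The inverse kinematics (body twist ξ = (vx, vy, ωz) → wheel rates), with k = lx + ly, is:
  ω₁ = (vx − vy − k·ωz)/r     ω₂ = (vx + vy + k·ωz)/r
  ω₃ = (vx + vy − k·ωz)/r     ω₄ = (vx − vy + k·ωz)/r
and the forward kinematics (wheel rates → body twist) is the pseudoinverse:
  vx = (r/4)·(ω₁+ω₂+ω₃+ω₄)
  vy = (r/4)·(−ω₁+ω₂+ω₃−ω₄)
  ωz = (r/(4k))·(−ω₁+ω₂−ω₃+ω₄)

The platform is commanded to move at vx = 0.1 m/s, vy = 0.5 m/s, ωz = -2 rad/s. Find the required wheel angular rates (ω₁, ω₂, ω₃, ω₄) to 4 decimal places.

(0.0000, 2.6667, 13.3333, -10.6667)

k = lx + ly = 0.1 + 0.1 = 0.2000;  k·ωz = 0.2000·-2 = -0.4000
ω₁ (FL) = (vx − vy − k·ωz)/r = 0.0000/0.075 = 0.0000
ω₂ (FR) = (vx + vy + k·ωz)/r = 0.2000/0.075 = 2.6667
ω₃ (RL) = (vx + vy − k·ωz)/r = 1.0000/0.075 = 13.3333
ω₄ (RR) = (vx − vy + k·ωz)/r = -0.8000/0.075 = -10.6667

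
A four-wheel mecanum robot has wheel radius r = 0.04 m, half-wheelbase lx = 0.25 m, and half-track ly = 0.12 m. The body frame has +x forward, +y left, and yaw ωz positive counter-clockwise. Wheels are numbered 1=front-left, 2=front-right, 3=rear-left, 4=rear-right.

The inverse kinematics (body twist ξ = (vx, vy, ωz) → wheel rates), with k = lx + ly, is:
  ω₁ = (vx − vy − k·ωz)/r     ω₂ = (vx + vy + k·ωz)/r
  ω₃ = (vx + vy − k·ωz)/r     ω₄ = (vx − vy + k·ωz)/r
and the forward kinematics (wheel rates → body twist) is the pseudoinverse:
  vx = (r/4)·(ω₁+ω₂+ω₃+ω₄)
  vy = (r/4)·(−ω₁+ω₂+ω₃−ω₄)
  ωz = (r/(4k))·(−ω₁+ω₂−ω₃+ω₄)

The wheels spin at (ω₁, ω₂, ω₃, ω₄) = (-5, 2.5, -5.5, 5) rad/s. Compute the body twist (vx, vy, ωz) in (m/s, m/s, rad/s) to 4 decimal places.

(-0.0300, -0.0300, 0.4865)

k = lx + ly = 0.25 + 0.12 = 0.3700
ω₁+ω₂+ω₃+ω₄ = -3.0000  →  vx = (0.04/4)·-3.0000 = -0.0300
−ω₁+ω₂+ω₃−ω₄ = -3.0000  →  vy = (0.04/4)·-3.0000 = -0.0300
−ω₁+ω₂−ω₃+ω₄ = 18.0000  →  ωz = (0.04/1.4800)·18.0000 = 0.4865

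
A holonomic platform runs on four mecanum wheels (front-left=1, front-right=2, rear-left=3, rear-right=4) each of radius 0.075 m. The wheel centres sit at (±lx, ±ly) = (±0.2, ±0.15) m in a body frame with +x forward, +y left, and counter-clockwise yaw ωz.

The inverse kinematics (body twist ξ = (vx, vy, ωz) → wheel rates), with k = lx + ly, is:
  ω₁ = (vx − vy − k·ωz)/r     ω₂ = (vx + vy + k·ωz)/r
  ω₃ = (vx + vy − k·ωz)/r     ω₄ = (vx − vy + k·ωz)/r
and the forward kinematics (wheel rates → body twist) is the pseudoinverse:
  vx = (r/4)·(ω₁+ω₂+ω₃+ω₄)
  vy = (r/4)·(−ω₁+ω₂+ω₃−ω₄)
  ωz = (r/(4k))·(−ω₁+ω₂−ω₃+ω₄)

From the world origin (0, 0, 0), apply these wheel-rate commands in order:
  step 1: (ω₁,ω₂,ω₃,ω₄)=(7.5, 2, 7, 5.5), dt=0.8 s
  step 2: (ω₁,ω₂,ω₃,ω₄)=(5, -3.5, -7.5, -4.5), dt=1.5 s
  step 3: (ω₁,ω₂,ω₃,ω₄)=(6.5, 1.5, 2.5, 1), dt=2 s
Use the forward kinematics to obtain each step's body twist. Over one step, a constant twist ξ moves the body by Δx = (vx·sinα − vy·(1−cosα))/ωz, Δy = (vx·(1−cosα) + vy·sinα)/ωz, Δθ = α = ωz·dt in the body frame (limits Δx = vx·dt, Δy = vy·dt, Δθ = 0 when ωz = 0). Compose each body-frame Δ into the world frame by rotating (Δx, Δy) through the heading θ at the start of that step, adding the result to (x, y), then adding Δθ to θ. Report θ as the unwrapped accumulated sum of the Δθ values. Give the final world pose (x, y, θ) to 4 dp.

step 1: ξ=(vx,vy,ωz)=(0.4125, -0.0750, -0.3750), dt=0.8 → body Δ=(0.3161, -0.1082, -0.3000) → world pose (0.3161, -0.1082, -0.3000)
step 2: ξ=(vx,vy,ωz)=(-0.1969, -0.2156, -0.2946), dt=1.5 → body Δ=(-0.3561, -0.2488, -0.4420) → world pose (-0.0976, -0.2407, -0.7420)
step 3: ξ=(vx,vy,ωz)=(0.2156, -0.0656, -0.3482), dt=2.0 → body Δ=(0.3533, -0.2651, -0.6964) → world pose (-0.0163, -0.6749, -1.4384)

(-0.0163, -0.6749, -1.4384)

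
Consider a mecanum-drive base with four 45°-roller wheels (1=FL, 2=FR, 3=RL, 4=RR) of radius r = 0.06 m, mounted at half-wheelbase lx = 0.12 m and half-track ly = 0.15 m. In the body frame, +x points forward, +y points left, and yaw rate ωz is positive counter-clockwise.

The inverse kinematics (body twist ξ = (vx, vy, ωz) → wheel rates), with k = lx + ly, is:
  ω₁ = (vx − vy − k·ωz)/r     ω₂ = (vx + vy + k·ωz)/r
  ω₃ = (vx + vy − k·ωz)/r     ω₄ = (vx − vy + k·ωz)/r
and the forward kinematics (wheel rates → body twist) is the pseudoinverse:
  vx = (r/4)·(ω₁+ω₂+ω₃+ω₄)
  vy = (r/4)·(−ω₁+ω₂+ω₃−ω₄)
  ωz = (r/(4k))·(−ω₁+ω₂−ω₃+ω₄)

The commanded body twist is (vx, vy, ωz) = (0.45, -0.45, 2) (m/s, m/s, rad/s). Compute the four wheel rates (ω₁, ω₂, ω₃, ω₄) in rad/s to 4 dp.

k = lx + ly = 0.12 + 0.15 = 0.2700;  k·ωz = 0.2700·2 = 0.5400
ω₁ (FL) = (vx − vy − k·ωz)/r = 0.3600/0.06 = 6.0000
ω₂ (FR) = (vx + vy + k·ωz)/r = 0.5400/0.06 = 9.0000
ω₃ (RL) = (vx + vy − k·ωz)/r = -0.5400/0.06 = -9.0000
ω₄ (RR) = (vx − vy + k·ωz)/r = 1.4400/0.06 = 24.0000

(6.0000, 9.0000, -9.0000, 24.0000)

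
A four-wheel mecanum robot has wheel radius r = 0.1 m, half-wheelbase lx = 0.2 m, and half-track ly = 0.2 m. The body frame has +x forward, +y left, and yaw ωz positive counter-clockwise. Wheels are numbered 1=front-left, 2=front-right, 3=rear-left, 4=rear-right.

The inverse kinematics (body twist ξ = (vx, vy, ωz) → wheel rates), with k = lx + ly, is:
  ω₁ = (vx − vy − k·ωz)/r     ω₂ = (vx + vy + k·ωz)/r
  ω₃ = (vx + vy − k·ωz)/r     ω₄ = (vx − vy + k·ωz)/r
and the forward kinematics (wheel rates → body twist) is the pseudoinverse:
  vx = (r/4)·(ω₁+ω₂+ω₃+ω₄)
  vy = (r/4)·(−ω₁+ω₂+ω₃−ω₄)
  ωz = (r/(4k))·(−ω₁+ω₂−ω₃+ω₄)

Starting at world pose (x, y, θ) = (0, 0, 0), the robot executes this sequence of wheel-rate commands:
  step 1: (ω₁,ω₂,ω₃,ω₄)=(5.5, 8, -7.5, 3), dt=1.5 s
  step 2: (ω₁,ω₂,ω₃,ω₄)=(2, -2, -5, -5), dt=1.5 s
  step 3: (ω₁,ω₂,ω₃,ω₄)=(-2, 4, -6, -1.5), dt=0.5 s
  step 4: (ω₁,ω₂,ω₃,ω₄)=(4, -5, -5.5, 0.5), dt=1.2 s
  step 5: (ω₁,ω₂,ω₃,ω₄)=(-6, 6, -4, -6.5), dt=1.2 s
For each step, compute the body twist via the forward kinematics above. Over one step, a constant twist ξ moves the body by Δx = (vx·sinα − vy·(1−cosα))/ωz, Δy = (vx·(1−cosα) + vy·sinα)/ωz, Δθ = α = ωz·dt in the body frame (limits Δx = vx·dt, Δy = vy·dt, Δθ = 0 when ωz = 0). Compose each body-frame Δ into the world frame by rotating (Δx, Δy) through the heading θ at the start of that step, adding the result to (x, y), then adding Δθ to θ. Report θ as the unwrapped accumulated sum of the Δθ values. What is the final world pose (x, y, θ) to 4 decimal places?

(0.1167, -1.0552, 1.6594)

step 1: ξ=(vx,vy,ωz)=(0.2250, -0.2000, 0.8125), dt=1.5 → body Δ=(0.4212, -0.0496, 1.2188) → world pose (0.4212, -0.0496, 1.2188)
step 2: ξ=(vx,vy,ωz)=(-0.2500, -0.1000, -0.2500), dt=1.5 → body Δ=(-0.3941, -0.0770, -0.3750) → world pose (0.3576, -0.4461, 0.8438)
step 3: ξ=(vx,vy,ωz)=(-0.1375, 0.0375, 0.6562), dt=0.5 → body Δ=(-0.0706, 0.0072, 0.3281) → world pose (0.3053, -0.4940, 1.1719)
step 4: ξ=(vx,vy,ωz)=(-0.1500, -0.3750, -0.1875), dt=1.2 → body Δ=(-0.2289, -0.4260, -0.2250) → world pose (0.6090, -0.8704, 0.9469)
step 5: ξ=(vx,vy,ωz)=(-0.2625, 0.3625, 0.5938), dt=1.2 → body Δ=(-0.4375, 0.2916, 0.7125) → world pose (0.1167, -1.0552, 1.6594)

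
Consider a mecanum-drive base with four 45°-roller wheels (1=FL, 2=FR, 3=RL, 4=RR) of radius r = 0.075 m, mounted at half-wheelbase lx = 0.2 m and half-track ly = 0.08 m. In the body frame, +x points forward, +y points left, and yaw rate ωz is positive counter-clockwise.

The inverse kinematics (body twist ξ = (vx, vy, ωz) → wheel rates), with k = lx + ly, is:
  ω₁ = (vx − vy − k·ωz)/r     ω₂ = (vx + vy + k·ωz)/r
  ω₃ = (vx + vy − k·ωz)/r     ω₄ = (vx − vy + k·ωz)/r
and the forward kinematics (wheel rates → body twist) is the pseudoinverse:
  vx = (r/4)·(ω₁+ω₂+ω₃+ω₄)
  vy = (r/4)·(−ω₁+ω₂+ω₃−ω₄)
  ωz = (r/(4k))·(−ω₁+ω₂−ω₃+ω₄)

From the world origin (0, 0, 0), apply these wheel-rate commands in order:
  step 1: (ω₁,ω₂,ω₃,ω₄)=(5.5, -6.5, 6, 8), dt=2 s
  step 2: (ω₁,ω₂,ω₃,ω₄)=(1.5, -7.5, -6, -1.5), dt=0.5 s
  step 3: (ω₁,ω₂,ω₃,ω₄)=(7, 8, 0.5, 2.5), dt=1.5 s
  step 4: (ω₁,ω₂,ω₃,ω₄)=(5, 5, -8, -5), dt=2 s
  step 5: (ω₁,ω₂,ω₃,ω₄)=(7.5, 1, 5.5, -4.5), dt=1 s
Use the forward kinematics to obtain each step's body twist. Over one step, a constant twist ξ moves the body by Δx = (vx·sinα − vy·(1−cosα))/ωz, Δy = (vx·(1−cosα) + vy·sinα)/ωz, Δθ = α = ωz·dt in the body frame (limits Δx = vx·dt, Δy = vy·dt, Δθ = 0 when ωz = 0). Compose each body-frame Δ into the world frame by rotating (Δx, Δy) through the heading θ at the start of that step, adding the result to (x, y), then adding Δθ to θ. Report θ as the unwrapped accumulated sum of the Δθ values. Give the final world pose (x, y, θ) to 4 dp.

step 1: ξ=(vx,vy,ωz)=(0.2437, -0.2625, -0.6696), dt=2.0 → body Δ=(0.0522, -0.6620, -1.3393) → world pose (0.0522, -0.6620, -1.3393)
step 2: ξ=(vx,vy,ωz)=(-0.2531, -0.2531, -0.3013), dt=0.5 → body Δ=(-0.1356, -0.1166, -0.1507) → world pose (-0.0923, -0.5568, -1.4900)
step 3: ξ=(vx,vy,ωz)=(0.3375, -0.0188, 0.2009), dt=1.5 → body Δ=(0.5028, 0.0480, 0.3013) → world pose (-0.0039, -1.0541, -1.1886)
step 4: ξ=(vx,vy,ωz)=(-0.0562, -0.0562, 0.2009), dt=2.0 → body Δ=(-0.0872, -0.1318, 0.4018) → world pose (-0.1587, -1.0223, -0.7868)
step 5: ξ=(vx,vy,ωz)=(0.1781, 0.0656, -1.1049), dt=1.0 → body Δ=(0.1767, -0.0357, -1.1049) → world pose (-0.0592, -1.1727, -1.8917)

(-0.0592, -1.1727, -1.8917)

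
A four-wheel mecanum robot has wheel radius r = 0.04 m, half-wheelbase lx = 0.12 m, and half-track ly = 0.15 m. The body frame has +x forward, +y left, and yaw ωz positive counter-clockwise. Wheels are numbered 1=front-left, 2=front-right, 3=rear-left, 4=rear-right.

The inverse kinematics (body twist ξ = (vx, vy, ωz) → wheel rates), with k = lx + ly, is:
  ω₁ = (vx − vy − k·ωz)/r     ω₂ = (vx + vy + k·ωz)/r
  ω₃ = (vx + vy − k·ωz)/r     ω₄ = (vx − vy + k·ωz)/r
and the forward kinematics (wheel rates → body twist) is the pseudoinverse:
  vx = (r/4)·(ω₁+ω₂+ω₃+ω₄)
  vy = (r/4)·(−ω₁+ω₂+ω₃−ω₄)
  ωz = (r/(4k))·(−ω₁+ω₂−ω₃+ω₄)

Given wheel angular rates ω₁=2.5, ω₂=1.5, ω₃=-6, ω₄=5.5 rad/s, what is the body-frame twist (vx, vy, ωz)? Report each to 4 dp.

(0.0350, -0.1250, 0.3889)

k = lx + ly = 0.12 + 0.15 = 0.2700
ω₁+ω₂+ω₃+ω₄ = 3.5000  →  vx = (0.04/4)·3.5000 = 0.0350
−ω₁+ω₂+ω₃−ω₄ = -12.5000  →  vy = (0.04/4)·-12.5000 = -0.1250
−ω₁+ω₂−ω₃+ω₄ = 10.5000  →  ωz = (0.04/1.0800)·10.5000 = 0.3889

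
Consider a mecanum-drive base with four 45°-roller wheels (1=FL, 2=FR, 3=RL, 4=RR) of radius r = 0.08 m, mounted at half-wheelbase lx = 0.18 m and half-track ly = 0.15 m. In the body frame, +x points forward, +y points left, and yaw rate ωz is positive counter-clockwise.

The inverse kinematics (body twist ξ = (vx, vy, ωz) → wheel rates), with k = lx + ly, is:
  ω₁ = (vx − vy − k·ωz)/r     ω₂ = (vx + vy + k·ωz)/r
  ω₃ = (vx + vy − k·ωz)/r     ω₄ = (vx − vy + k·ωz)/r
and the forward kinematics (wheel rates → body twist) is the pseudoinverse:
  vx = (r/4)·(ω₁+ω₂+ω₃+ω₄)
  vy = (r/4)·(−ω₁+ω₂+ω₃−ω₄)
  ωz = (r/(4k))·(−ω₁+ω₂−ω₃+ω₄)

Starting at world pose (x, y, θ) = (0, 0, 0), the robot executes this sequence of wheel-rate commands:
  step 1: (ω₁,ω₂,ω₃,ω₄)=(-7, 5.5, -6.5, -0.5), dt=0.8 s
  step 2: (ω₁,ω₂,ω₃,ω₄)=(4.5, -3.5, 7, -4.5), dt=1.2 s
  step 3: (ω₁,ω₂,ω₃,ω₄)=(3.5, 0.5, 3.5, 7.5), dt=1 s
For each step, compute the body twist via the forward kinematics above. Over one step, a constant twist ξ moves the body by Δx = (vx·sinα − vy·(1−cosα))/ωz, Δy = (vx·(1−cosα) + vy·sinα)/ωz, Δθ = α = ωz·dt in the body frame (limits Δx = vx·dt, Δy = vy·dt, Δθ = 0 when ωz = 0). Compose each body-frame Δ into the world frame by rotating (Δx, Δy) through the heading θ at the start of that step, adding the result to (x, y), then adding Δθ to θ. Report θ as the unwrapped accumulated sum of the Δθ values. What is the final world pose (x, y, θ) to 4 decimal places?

(0.0978, -0.1411, -0.4606)

step 1: ξ=(vx,vy,ωz)=(-0.1700, 0.1300, 1.1212), dt=0.8 → body Δ=(-0.1621, 0.0336, 0.8970) → world pose (-0.1621, 0.0336, 0.8970)
step 2: ξ=(vx,vy,ωz)=(0.0700, 0.0700, -1.1818), dt=1.2 → body Δ=(0.1088, 0.0083, -1.4182) → world pose (-0.1007, 0.1238, -0.5212)
step 3: ξ=(vx,vy,ωz)=(0.3000, -0.1400, 0.0606), dt=1.0 → body Δ=(0.3041, -0.1308, 0.0606) → world pose (0.0978, -0.1411, -0.4606)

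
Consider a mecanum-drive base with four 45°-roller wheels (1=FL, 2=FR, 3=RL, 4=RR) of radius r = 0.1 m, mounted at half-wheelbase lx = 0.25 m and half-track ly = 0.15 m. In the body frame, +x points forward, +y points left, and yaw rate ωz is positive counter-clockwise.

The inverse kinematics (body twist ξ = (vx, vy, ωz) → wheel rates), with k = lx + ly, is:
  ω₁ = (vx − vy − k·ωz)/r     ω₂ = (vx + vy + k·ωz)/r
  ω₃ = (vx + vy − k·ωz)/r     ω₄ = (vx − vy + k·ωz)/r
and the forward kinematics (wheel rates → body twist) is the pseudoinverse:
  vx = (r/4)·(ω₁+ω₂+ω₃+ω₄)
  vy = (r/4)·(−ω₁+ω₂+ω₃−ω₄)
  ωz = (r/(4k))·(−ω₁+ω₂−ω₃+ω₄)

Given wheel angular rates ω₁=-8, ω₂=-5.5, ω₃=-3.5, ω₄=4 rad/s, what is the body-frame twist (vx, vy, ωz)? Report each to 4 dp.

(-0.3250, -0.1250, 0.6250)

k = lx + ly = 0.25 + 0.15 = 0.4000
ω₁+ω₂+ω₃+ω₄ = -13.0000  →  vx = (0.1/4)·-13.0000 = -0.3250
−ω₁+ω₂+ω₃−ω₄ = -5.0000  →  vy = (0.1/4)·-5.0000 = -0.1250
−ω₁+ω₂−ω₃+ω₄ = 10.0000  →  ωz = (0.1/1.6000)·10.0000 = 0.6250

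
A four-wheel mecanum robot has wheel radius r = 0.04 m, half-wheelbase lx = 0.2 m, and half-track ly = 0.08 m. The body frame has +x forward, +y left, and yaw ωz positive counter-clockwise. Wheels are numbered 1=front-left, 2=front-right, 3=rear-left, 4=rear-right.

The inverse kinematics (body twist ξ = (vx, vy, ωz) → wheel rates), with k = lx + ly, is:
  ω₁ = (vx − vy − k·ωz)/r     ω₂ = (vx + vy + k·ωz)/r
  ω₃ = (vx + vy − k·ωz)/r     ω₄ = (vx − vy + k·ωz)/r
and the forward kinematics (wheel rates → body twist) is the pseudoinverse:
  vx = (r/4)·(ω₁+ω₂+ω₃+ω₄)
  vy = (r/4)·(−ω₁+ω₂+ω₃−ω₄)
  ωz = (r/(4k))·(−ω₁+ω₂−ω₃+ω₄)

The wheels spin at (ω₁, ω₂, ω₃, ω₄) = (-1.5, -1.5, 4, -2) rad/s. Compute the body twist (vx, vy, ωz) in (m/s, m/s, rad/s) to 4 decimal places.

k = lx + ly = 0.2 + 0.08 = 0.2800
ω₁+ω₂+ω₃+ω₄ = -1.0000  →  vx = (0.04/4)·-1.0000 = -0.0100
−ω₁+ω₂+ω₃−ω₄ = 6.0000  →  vy = (0.04/4)·6.0000 = 0.0600
−ω₁+ω₂−ω₃+ω₄ = -6.0000  →  ωz = (0.04/1.1200)·-6.0000 = -0.2143

(-0.0100, 0.0600, -0.2143)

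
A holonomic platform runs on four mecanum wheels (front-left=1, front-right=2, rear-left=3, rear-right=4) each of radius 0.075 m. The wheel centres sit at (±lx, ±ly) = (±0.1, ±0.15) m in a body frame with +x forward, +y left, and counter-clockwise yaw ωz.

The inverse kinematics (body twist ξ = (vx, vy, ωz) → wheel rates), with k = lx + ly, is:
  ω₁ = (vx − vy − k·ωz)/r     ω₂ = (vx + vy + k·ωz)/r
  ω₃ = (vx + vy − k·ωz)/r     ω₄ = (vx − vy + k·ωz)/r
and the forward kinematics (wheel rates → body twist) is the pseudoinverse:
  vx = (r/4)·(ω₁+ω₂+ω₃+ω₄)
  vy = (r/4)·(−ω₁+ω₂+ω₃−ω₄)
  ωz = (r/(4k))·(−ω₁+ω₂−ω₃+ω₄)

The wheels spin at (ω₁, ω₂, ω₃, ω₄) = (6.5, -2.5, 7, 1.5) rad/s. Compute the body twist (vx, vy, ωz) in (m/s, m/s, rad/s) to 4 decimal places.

k = lx + ly = 0.1 + 0.15 = 0.2500
ω₁+ω₂+ω₃+ω₄ = 12.5000  →  vx = (0.075/4)·12.5000 = 0.2344
−ω₁+ω₂+ω₃−ω₄ = -3.5000  →  vy = (0.075/4)·-3.5000 = -0.0656
−ω₁+ω₂−ω₃+ω₄ = -14.5000  →  ωz = (0.075/1.0000)·-14.5000 = -1.0875

(0.2344, -0.0656, -1.0875)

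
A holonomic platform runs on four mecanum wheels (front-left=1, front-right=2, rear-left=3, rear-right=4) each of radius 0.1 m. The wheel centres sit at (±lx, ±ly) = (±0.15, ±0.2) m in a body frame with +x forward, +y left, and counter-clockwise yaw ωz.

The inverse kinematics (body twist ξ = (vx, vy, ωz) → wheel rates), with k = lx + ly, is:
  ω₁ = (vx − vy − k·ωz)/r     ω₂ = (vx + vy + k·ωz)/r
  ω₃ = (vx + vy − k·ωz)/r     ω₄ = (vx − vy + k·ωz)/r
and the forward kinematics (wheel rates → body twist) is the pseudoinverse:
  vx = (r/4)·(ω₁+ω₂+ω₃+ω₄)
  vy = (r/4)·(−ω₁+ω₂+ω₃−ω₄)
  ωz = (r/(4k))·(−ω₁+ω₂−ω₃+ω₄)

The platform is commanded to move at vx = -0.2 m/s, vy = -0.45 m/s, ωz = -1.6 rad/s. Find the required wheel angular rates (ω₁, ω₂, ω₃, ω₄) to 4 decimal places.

(8.1000, -12.1000, -0.9000, -3.1000)

k = lx + ly = 0.15 + 0.2 = 0.3500;  k·ωz = 0.3500·-1.6 = -0.5600
ω₁ (FL) = (vx − vy − k·ωz)/r = 0.8100/0.1 = 8.1000
ω₂ (FR) = (vx + vy + k·ωz)/r = -1.2100/0.1 = -12.1000
ω₃ (RL) = (vx + vy − k·ωz)/r = -0.0900/0.1 = -0.9000
ω₄ (RR) = (vx − vy + k·ωz)/r = -0.3100/0.1 = -3.1000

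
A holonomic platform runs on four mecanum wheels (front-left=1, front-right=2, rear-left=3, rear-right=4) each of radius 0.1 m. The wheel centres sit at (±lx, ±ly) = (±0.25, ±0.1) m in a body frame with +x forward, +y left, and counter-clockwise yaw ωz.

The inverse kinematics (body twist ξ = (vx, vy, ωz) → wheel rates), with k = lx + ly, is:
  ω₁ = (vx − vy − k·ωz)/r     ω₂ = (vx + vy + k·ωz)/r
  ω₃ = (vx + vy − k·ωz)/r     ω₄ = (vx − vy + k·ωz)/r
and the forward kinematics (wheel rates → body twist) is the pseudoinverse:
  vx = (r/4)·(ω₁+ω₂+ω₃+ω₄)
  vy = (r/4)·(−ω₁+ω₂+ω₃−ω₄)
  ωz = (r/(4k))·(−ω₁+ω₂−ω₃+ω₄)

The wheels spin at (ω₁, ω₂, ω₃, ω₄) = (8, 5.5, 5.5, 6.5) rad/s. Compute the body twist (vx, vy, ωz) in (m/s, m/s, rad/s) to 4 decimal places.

k = lx + ly = 0.25 + 0.1 = 0.3500
ω₁+ω₂+ω₃+ω₄ = 25.5000  →  vx = (0.1/4)·25.5000 = 0.6375
−ω₁+ω₂+ω₃−ω₄ = -3.5000  →  vy = (0.1/4)·-3.5000 = -0.0875
−ω₁+ω₂−ω₃+ω₄ = -1.5000  →  ωz = (0.1/1.4000)·-1.5000 = -0.1071

(0.6375, -0.0875, -0.1071)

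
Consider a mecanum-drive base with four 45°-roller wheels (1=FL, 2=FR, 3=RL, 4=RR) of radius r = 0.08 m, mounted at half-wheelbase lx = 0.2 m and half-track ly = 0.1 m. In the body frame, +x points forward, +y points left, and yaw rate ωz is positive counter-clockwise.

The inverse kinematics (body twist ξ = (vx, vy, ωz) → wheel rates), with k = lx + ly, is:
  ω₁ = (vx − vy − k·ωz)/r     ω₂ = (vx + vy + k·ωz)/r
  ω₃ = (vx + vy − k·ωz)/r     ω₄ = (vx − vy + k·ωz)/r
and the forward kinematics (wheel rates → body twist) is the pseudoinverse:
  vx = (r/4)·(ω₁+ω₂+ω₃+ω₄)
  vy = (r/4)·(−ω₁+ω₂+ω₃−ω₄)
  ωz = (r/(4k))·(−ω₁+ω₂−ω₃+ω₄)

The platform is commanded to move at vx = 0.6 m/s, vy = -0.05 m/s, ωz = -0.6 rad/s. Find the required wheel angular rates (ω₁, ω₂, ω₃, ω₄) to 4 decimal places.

k = lx + ly = 0.2 + 0.1 = 0.3000;  k·ωz = 0.3000·-0.6 = -0.1800
ω₁ (FL) = (vx − vy − k·ωz)/r = 0.8300/0.08 = 10.3750
ω₂ (FR) = (vx + vy + k·ωz)/r = 0.3700/0.08 = 4.6250
ω₃ (RL) = (vx + vy − k·ωz)/r = 0.7300/0.08 = 9.1250
ω₄ (RR) = (vx − vy + k·ωz)/r = 0.4700/0.08 = 5.8750

(10.3750, 4.6250, 9.1250, 5.8750)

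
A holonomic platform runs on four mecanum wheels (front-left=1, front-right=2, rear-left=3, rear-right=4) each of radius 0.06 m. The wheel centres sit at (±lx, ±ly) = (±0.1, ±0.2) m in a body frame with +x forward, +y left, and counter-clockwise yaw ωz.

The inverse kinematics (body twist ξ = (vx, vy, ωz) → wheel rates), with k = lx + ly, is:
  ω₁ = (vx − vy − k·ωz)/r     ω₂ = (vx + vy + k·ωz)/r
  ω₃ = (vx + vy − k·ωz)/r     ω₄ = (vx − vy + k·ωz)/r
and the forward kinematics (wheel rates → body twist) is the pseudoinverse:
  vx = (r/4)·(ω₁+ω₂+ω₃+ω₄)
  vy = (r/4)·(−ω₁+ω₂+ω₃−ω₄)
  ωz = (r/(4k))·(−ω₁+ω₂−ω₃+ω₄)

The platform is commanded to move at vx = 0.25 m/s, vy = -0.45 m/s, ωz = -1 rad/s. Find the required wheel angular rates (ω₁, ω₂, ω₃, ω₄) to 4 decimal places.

k = lx + ly = 0.1 + 0.2 = 0.3000;  k·ωz = 0.3000·-1 = -0.3000
ω₁ (FL) = (vx − vy − k·ωz)/r = 1.0000/0.06 = 16.6667
ω₂ (FR) = (vx + vy + k·ωz)/r = -0.5000/0.06 = -8.3333
ω₃ (RL) = (vx + vy − k·ωz)/r = 0.1000/0.06 = 1.6667
ω₄ (RR) = (vx − vy + k·ωz)/r = 0.4000/0.06 = 6.6667

(16.6667, -8.3333, 1.6667, 6.6667)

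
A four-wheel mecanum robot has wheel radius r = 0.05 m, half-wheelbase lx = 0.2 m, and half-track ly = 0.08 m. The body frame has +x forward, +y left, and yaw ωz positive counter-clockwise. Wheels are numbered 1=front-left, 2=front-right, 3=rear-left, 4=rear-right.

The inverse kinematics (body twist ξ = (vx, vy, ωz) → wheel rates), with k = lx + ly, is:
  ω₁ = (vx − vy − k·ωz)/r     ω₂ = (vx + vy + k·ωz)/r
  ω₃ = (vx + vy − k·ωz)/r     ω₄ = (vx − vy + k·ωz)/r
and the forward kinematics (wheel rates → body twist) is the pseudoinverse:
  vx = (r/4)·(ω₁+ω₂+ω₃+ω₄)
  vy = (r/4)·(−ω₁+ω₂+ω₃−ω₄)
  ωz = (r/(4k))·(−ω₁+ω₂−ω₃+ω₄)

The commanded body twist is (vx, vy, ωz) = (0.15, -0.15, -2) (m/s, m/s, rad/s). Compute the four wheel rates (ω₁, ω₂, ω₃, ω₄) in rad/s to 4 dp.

(17.2000, -11.2000, 11.2000, -5.2000)

k = lx + ly = 0.2 + 0.08 = 0.2800;  k·ωz = 0.2800·-2 = -0.5600
ω₁ (FL) = (vx − vy − k·ωz)/r = 0.8600/0.05 = 17.2000
ω₂ (FR) = (vx + vy + k·ωz)/r = -0.5600/0.05 = -11.2000
ω₃ (RL) = (vx + vy − k·ωz)/r = 0.5600/0.05 = 11.2000
ω₄ (RR) = (vx − vy + k·ωz)/r = -0.2600/0.05 = -5.2000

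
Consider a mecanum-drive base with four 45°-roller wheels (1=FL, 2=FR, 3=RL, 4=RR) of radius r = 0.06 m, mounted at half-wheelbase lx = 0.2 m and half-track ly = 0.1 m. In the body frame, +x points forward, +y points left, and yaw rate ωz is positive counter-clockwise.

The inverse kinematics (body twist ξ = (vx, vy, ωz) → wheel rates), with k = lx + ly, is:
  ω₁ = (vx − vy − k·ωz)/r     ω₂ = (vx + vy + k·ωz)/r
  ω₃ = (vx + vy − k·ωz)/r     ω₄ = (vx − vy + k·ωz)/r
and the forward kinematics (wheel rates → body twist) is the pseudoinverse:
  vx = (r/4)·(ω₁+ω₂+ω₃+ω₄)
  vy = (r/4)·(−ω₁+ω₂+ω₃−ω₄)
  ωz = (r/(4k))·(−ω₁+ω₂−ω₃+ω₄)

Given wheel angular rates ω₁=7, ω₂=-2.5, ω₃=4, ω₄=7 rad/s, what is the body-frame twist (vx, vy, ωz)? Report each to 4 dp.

k = lx + ly = 0.2 + 0.1 = 0.3000
ω₁+ω₂+ω₃+ω₄ = 15.5000  →  vx = (0.06/4)·15.5000 = 0.2325
−ω₁+ω₂+ω₃−ω₄ = -12.5000  →  vy = (0.06/4)·-12.5000 = -0.1875
−ω₁+ω₂−ω₃+ω₄ = -6.5000  →  ωz = (0.06/1.2000)·-6.5000 = -0.3250

(0.2325, -0.1875, -0.3250)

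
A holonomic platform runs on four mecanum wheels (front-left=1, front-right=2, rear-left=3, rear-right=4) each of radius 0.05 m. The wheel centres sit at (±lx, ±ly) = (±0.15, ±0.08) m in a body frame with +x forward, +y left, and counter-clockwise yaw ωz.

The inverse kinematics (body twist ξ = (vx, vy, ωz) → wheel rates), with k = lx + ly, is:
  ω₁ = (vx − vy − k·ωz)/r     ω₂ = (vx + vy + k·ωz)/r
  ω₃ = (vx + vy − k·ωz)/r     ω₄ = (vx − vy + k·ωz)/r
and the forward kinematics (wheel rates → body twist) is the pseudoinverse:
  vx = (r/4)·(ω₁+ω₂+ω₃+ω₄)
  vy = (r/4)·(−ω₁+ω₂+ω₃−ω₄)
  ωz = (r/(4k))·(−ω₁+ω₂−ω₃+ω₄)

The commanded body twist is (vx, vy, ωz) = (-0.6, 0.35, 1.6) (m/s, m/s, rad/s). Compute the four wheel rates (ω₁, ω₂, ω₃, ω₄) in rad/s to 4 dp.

(-26.3600, 2.3600, -12.3600, -11.6400)

k = lx + ly = 0.15 + 0.08 = 0.2300;  k·ωz = 0.2300·1.6 = 0.3680
ω₁ (FL) = (vx − vy − k·ωz)/r = -1.3180/0.05 = -26.3600
ω₂ (FR) = (vx + vy + k·ωz)/r = 0.1180/0.05 = 2.3600
ω₃ (RL) = (vx + vy − k·ωz)/r = -0.6180/0.05 = -12.3600
ω₄ (RR) = (vx − vy + k·ωz)/r = -0.5820/0.05 = -11.6400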